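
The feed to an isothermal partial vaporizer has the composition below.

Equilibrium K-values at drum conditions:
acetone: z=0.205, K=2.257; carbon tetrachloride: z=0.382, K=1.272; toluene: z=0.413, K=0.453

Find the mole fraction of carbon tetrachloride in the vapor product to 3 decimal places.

y_carbon tetrachloride = 0.445

Rachford–Rice: g(β) = Σ zᵢ(Kᵢ−1)/(1+β(Kᵢ−1)) = 0.
Check two-phase: ΣzᵢKᵢ = 1.136 > 1 and Σzᵢ/Kᵢ = 1.303 > 1, so g(0) = 0.136 > 0 and g(1) = -0.303 < 0.
Newton–Raphson from β = 0.5:
  β = 0.500: g = -0.0613, g' = -0.378 → β = 0.338
  β = 0.338: g = -0.0012, g' = -0.369 → β = 0.335
Converged at β = 0.335.
Compositions from xᵢ = zᵢ/(1+β(Kᵢ−1)), yᵢ = Kᵢxᵢ:
  acetone: x = 0.144, y = 0.326
  carbon tetrachloride: x = 0.350, y = 0.445
  toluene: x = 0.506, y = 0.229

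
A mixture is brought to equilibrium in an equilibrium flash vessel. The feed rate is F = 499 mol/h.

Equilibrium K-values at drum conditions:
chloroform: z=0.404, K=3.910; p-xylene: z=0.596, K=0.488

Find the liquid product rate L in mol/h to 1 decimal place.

L = 207.5 mol/h

Material balance + equilibrium reduce to Σ zᵢ(Kᵢ−1)/(1+ψ(Kᵢ−1)) = 0.
Feasibility: ΣzᵢKᵢ = 1.870, Σzᵢ/Kᵢ = 1.325 — both > 1, two phases present.
Iterate (Newton) starting at ψ = 0.63:
  ψ = 0.630: g = -0.0355, g' = -0.767 → ψ = 0.584
Converged at ψ = 0.584.
Then V = ψ·F = 0.5843·499 = 291.5 mol/h and L = F − V = 207.5 mol/h.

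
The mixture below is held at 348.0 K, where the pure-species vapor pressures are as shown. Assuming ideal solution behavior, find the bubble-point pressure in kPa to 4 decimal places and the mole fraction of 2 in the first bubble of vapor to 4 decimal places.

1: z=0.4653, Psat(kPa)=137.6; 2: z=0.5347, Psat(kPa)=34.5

At the bubble point ψ → 0, so ΣzᵢKᵢ = 1 with Kᵢ = Pᵢˢᵃᵗ/P ⇒ P = ΣzᵢPᵢˢᵃᵗ.
P = 0.4653·137.6 + 0.5347·34.5 = 82.4724 kPa
yᵢ = zᵢPᵢˢᵃᵗ/P ⇒ y_2 = 0.5347·34.5/82.4724 = 0.2237

Pbub = 82.4724 kPa, y_2 = 0.2237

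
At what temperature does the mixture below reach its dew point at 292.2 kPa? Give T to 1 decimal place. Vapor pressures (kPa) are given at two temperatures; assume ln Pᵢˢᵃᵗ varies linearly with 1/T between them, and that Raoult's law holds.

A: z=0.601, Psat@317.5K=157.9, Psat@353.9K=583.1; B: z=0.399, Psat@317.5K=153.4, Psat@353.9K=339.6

Dew-point temperature: Σzᵢ·P/Pᵢˢᵃᵗ(T) = 1. Interpolate ln Pᵢˢᵃᵗ = aᵢ + bᵢ/T.
  T = 317.5 K: ΣzᵢP/Pᵢˢᵃᵗ = 1.8722
  T = 353.9 K: ΣzᵢP/Pᵢˢᵃᵗ = 0.6445
  T = 335.7 K: ΣzᵢP/Pᵢˢᵃᵗ = 1.0585
  T = 344.8 K: ΣzᵢP/Pᵢˢᵃᵗ = 0.8191
  T = 340.2 K: ΣzᵢP/Pᵢˢᵃᵗ = 0.9304
  T = 337.9 K: ΣzᵢP/Pᵢˢᵃᵗ = 0.9933
Interpolating between 335.7 K and 337.9 K gives T ≈ 337.7 K.

T = 337.7 K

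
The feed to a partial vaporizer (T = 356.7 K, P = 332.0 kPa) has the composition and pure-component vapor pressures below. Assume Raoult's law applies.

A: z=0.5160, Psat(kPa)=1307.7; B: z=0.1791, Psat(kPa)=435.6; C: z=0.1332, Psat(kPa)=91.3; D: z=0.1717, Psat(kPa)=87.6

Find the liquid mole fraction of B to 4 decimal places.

x_B = 0.1444

Raoult's law: Kᵢ = Pᵢˢᵃᵗ/P = Pᵢˢᵃᵗ/332.0.
  K_A = 1307.7/332.0 = 3.938855, K_B = 435.6/332.0 = 1.312048, K_C = 91.3/332.0 = 0.275000, K_D = 87.6/332.0 = 0.263855
Newton iteration, ψ⁰ = 0.5:
  ψ = 0.5000: g = 0.31094, g' = -1.1492 → ψ = 0.7706
  ψ = 0.7706: g = -0.00133, g' = -1.2858 → ψ = 0.7695
Converged at ψ = 0.7695.
Compositions from xᵢ = zᵢ/(1+ψ(Kᵢ−1)), yᵢ = Kᵢxᵢ:
  A: x = 0.1582, y = 0.6232
  B: x = 0.1444, y = 0.1895
  C: x = 0.3013, y = 0.0829
  D: x = 0.3961, y = 0.1045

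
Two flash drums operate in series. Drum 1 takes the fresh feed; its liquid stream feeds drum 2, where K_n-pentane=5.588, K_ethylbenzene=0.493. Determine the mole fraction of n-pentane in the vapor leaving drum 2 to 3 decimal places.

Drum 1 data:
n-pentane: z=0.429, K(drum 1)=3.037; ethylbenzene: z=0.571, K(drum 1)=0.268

Drum 1:
Material balance + equilibrium reduce to Σ zᵢ(Kᵢ−1)/(1+ψ₁(Kᵢ−1)) = 0.
Feasibility: ΣzᵢKᵢ = 1.456, Σzᵢ/Kᵢ = 2.272 — both > 1, two phases present.
Binary case is linear: z₁(K₁−1)(1+ψ₁(K₂−1)) + z₂(K₂−1)(1+ψ₁(K₁−1)) = 0
⇒ ψ₁ = [z₁(K₁−1)+z₂(K₂−1)] / [−(K₁−1)(K₂−1)] = 0.4559/1.4911 = 0.306
Drum-1 compositions:
  n-pentane: x = 0.264, y = 0.803
  ethylbenzene: x = 0.736, y = 0.197
Drum-2 feed = drum-1 liquid: z₂ = (0.2644, 0.7356).
Drum 2:
Let ψ₂ = V/F and solve Σ zᵢ(Kᵢ−1)/(1+ψ₂(Kᵢ−1)) = 0.
Feasibility: ΣzᵢKᵢ = 1.840, Σzᵢ/Kᵢ = 1.539 — both > 1, two phases present.
Binary case is linear: z₁(K₁−1)(1+ψ₂(K₂−1)) + z₂(K₂−1)(1+ψ₂(K₁−1)) = 0
⇒ ψ₂ = [z₁(K₁−1)+z₂(K₂−1)] / [−(K₁−1)(K₂−1)] = 0.8399/2.3261 = 0.361
  n-pentane: x = 0.100, y = 0.556
  ethylbenzene: x = 0.900, y = 0.444

y_n-pentane (drum 2) = 0.556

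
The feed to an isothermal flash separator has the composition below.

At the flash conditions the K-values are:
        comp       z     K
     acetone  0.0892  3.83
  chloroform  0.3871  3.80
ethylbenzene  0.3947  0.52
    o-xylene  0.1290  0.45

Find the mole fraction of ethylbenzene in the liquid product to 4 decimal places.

Newton–Raphson from V/F = 0.4:
  V/F = 0.4000: g = 0.30423, g' = -1.0359 → V/F = 0.6937
  V/F = 0.6937: g = 0.05481, g' = -0.7383 → V/F = 0.7679
  V/F = 0.7679: g = 0.00073, g' = -0.7218 → V/F = 0.7689
Converged at V/F = 0.7689.
Compositions from xᵢ = zᵢ/(1+V/F(Kᵢ−1)), yᵢ = Kᵢxᵢ:
  acetone: x = 0.0281, y = 0.1076
  chloroform: x = 0.1228, y = 0.4665
  ethylbenzene: x = 0.6256, y = 0.3253
  o-xylene: x = 0.2235, y = 0.1006

x_ethylbenzene = 0.6256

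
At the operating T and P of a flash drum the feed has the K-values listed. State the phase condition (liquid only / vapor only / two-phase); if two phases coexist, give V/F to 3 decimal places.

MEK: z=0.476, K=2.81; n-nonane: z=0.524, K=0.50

two-phase, V/F = 0.662

ΣzᵢKᵢ = 1.600; Σzᵢ/Kᵢ = 1.217.
Both exceed 1, so a two-phase solution exists.
Material balance + equilibrium reduce to Σ zᵢ(Kᵢ−1)/(1+ψ(Kᵢ−1)) = 0.
Binary case is linear: z₁(K₁−1)(1+ψ(K₂−1)) + z₂(K₂−1)(1+ψ(K₁−1)) = 0
⇒ ψ = [z₁(K₁−1)+z₂(K₂−1)] / [−(K₁−1)(K₂−1)] = 0.5996/0.9050 = 0.662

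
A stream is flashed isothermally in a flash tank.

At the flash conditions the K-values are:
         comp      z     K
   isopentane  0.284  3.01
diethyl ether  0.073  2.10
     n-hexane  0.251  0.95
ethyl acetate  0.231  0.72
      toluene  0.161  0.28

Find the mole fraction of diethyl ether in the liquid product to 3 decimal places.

x_diethyl ether = 0.043

Let ψ = V/F and solve Σ zᵢ(Kᵢ−1)/(1+ψ(Kᵢ−1)) = 0.
Check two-phase: ΣzᵢKᵢ = 1.458 > 1 and Σzᵢ/Kᵢ = 1.289 > 1, so g(0) = 0.458 > 0 and g(1) = -0.289 < 0.
Newton iteration, ψ⁰ = 0.65:
  ψ = 0.650: g = -0.0156, g' = -0.568 → ψ = 0.623
  ψ = 0.623: g = -0.0001, g' = -0.559 → ψ = 0.622
Converged at ψ = 0.622.
Compositions from xᵢ = zᵢ/(1+ψ(Kᵢ−1)), yᵢ = Kᵢxᵢ:
  isopentane: x = 0.126, y = 0.380
  diethyl ether: x = 0.043, y = 0.091
  n-hexane: x = 0.259, y = 0.246
  ethyl acetate: x = 0.280, y = 0.201
  toluene: x = 0.292, y = 0.082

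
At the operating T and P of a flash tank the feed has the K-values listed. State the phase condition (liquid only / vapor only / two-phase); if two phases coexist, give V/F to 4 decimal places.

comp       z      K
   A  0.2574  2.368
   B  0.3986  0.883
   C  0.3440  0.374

two-phase, V/F = 0.1641

ΣzᵢKᵢ = 1.0901; Σzᵢ/Kᵢ = 1.4799.
Both exceed 1, so a two-phase solution exists.
Rachford–Rice: g(ψ) = Σ zᵢ(Kᵢ−1)/(1+ψ(Kᵢ−1)) = 0.
Newton–Raphson from ψ = 0.5:
  ψ = 0.5000: g = -0.15389, g' = -0.4616 → ψ = 0.1666
  ψ = 0.1666: g = -0.00124, g' = -0.4932 → ψ = 0.1641
Converged at ψ = 0.1641.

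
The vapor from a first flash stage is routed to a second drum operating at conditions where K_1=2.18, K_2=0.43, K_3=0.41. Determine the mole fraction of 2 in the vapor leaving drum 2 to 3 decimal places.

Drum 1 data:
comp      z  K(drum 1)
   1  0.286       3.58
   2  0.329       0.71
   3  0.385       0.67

y_2 (drum 2) = 0.134

Drum 1:
Let ψ₁ = V/F and solve Σ zᵢ(Kᵢ−1)/(1+ψ₁(Kᵢ−1)) = 0.
Check two-phase: ΣzᵢKᵢ = 1.515 > 1 and Σzᵢ/Kᵢ = 1.118 > 1, so g(0) = 0.515 > 0 and g(1) = -0.118 < 0.
Newton–Raphson from ψ₁ = 0.54:
  ψ₁ = 0.540: g = 0.0406, g' = -0.433 → ψ₁ = 0.634
  ψ₁ = 0.634: g = 0.0025, g' = -0.383 → ψ₁ = 0.640
Converged at ψ₁ = 0.640.
Drum-1 compositions:
  1: x = 0.108, y = 0.386
  2: x = 0.404, y = 0.287
  3: x = 0.488, y = 0.327
Drum-2 feed = drum-1 vapor: z₂ = (0.3861, 0.2869, 0.3271).
Drum 2:
Material balance + equilibrium reduce to Σ zᵢ(Kᵢ−1)/(1+ψ₂(Kᵢ−1)) = 0.
g(0) = ΣzᵢKᵢ − 1 = 0.099 and g(1) = 1 − Σzᵢ/Kᵢ = -0.642, so a root lies in (0, 1).
Newton iteration, ψ₂⁰ = 0.67:
  ψ₂ = 0.670: g = -0.3292, g' = -0.723 → ψ₂ = 0.215
  ψ₂ = 0.215: g = -0.0437, g' = -0.613 → ψ₂ = 0.143
  ψ₂ = 0.143: g = 0.0009, g' = -0.640 → ψ₂ = 0.145
Converged at ψ₂ = 0.145.
  1: x = 0.330, y = 0.719
  2: x = 0.313, y = 0.134
  3: x = 0.358, y = 0.147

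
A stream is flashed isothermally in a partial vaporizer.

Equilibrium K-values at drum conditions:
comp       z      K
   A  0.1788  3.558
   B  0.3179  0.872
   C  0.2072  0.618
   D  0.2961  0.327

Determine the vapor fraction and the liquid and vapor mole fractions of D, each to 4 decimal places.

Rachford–Rice: g(ψ) = Σ zᵢ(Kᵢ−1)/(1+ψ(Kᵢ−1)) = 0.
Feasibility: ΣzᵢKᵢ = 1.1383, Σzᵢ/Kᵢ = 1.6556 — both > 1, two phases present.
Newton iteration, ψ⁰ = 0.5:
  ψ = 0.5000: g = -0.24096, g' = -0.5820 → ψ = 0.0860
  ψ = 0.0860: g = 0.04039, g' = -0.9748 → ψ = 0.1274
  ψ = 0.1274: g = 0.00239, g' = -0.8647 → ψ = 0.1302
Converged at ψ = 0.1302.
Compositions from xᵢ = zᵢ/(1+ψ(Kᵢ−1)), yᵢ = Kᵢxᵢ:
  A: x = 0.1341, y = 0.4772
  B: x = 0.3233, y = 0.2819
  C: x = 0.2180, y = 0.1348
  D: x = 0.3245, y = 0.1061

ψ = 0.1302, x_D = 0.3245, y_D = 0.1061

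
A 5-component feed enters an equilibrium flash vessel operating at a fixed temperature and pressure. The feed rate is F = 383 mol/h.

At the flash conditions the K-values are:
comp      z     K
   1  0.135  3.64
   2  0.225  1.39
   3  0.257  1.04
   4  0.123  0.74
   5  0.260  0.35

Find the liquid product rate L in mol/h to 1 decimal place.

L = 233.7 mol/h

Let β = V/F and solve Σ zᵢ(Kᵢ−1)/(1+β(Kᵢ−1)) = 0.
Feasibility: ΣzᵢKᵢ = 1.253, Σzᵢ/Kᵢ = 1.355 — both > 1, two phases present.
Newton iteration, β⁰ = 0.5:
  β = 0.500: g = -0.0500, g' = -0.451 → β = 0.389
  β = 0.389: g = 0.0003, g' = -0.462 → β = 0.390
Converged at β = 0.390.
Then V = β·F = 0.3898·383 = 149.3 mol/h and L = F − V = 233.7 mol/h.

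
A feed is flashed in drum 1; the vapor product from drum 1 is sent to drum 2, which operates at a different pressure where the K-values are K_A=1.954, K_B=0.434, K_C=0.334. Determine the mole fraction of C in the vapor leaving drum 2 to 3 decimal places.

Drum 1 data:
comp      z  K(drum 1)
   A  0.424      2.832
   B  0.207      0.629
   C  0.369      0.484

y_C (drum 2) = 0.125

Drum 1:
Material balance + equilibrium reduce to Σ zᵢ(Kᵢ−1)/(1+ψ₁(Kᵢ−1)) = 0.
Feasibility: ΣzᵢKᵢ = 1.510, Σzᵢ/Kᵢ = 1.241 — both > 1, two phases present.
Iterate (Newton) starting at ψ₁ = 0.54:
  ψ₁ = 0.540: g = 0.0305, g' = -0.593 → ψ₁ = 0.591
  ψ₁ = 0.591: g = 0.0004, g' = -0.578 → ψ₁ = 0.592
Converged at ψ₁ = 0.592.
Drum-1 compositions:
  A: x = 0.203, y = 0.576
  B: x = 0.265, y = 0.167
  C: x = 0.531, y = 0.257
Drum-2 feed = drum-1 vapor: z₂ = (0.5760, 0.1669, 0.2572).
Drum 2:
Let ψ₂ = V/F and solve Σ zᵢ(Kᵢ−1)/(1+ψ₂(Kᵢ−1)) = 0.
Feasibility: ΣzᵢKᵢ = 1.284, Σzᵢ/Kᵢ = 1.449 — both > 1, two phases present.
Newton iteration, ψ₂⁰ = 0.5:
  ψ₂ = 0.500: g = -0.0165, g' = -0.601 → ψ₂ = 0.473
  ψ₂ = 0.473: g = -0.0001, g' = -0.592 → ψ₂ = 0.472
Converged at ψ₂ = 0.472.
  A: x = 0.397, y = 0.776
  B: x = 0.228, y = 0.099
  C: x = 0.375, y = 0.125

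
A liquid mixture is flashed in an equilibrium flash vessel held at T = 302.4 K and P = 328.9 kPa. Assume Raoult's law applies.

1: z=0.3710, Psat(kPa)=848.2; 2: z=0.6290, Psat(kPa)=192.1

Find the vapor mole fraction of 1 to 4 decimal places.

Raoult's law: Kᵢ = Pᵢˢᵃᵗ/P = Pᵢˢᵃᵗ/328.9.
  K_1 = 848.2/328.9 = 2.578899, K_2 = 192.1/328.9 = 0.584068
Rachford–Rice: g(V/F) = Σ zᵢ(Kᵢ−1)/(1+V/F(Kᵢ−1)) = 0.
Check two-phase: ΣzᵢKᵢ = 1.3242 > 1 and Σzᵢ/Kᵢ = 1.2208 > 1, so g(0) = 0.3242 > 0 and g(1) = -0.2208 < 0.
Binary case is linear: z₁(K₁−1)(1+V/F(K₂−1)) + z₂(K₂−1)(1+V/F(K₁−1)) = 0
⇒ V/F = [z₁(K₁−1)+z₂(K₂−1)] / [−(K₁−1)(K₂−1)] = 0.32415/0.65671 = 0.4936
Compositions from xᵢ = zᵢ/(1+V/F(Kᵢ−1)), yᵢ = Kᵢxᵢ:
  1: x = 0.2085, y = 0.5377
  2: x = 0.7915, y = 0.4623

y_1 = 0.5377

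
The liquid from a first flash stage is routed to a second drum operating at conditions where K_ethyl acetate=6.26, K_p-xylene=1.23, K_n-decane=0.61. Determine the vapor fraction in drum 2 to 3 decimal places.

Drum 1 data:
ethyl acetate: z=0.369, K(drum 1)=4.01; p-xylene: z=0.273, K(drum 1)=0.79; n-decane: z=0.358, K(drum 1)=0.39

V/F (drum 2) = 0.476

Drum 1:
Newton–Raphson from ψ₁ = 0.5:
  ψ₁ = 0.500: g = 0.0651, g' = -0.824 → ψ₁ = 0.579
  ψ₁ = 0.579: g = 0.0020, g' = -0.778 → ψ₁ = 0.582
Converged at ψ₁ = 0.582.
Drum-1 compositions:
  ethyl acetate: x = 0.134, y = 0.538
  p-xylene: x = 0.311, y = 0.246
  n-decane: x = 0.555, y = 0.216
Drum-2 feed = drum-1 liquid: z₂ = (0.1341, 0.3110, 0.5549).
Drum 2:
Let ψ₂ = V/F and solve Σ zᵢ(Kᵢ−1)/(1+ψ₂(Kᵢ−1)) = 0.
Feasibility: ΣzᵢKᵢ = 1.561, Σzᵢ/Kᵢ = 1.184 — both > 1, two phases present.
Newton–Raphson from ψ₂ = 0.33:
  ψ₂ = 0.330: g = 0.0760, g' = -0.621 → ψ₂ = 0.452
  ψ₂ = 0.452: g = 0.0108, g' = -0.463 → ψ₂ = 0.476
Converged at ψ₂ = 0.476.
  ethyl acetate: x = 0.038, y = 0.240
  p-xylene: x = 0.280, y = 0.345
  n-decane: x = 0.681, y = 0.416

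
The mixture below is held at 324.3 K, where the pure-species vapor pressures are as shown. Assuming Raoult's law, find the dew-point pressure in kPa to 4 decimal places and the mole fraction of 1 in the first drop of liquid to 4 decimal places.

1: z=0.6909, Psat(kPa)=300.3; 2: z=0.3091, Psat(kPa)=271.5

Pdew = 290.7662 kPa, x_1 = 0.6690

At the dew point ψ → 1, so Σzᵢ/Kᵢ = 1 with Kᵢ = Pᵢˢᵃᵗ/P ⇒ 1/P = Σzᵢ/Pᵢˢᵃᵗ.
1/P = 0.6909/300.3 + 0.3091/271.5 = 0.0034392 ⇒ P = 290.7662 kPa
xᵢ = zᵢP/Pᵢˢᵃᵗ ⇒ x_1 = 0.6909·290.7662/300.3 = 0.6690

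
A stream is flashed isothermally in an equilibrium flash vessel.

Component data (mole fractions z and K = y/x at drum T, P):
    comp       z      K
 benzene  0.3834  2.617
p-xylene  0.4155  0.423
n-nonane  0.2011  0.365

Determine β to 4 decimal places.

β = 0.2618

Rachford–Rice: g(β) = Σ zᵢ(Kᵢ−1)/(1+β(Kᵢ−1)) = 0.
Check two-phase: ΣzᵢKᵢ = 1.2525 > 1 and Σzᵢ/Kᵢ = 1.6797 > 1, so g(0) = 0.2525 > 0 and g(1) = -0.6797 < 0.
Newton iteration, β⁰ = 0.5:
  β = 0.5000: g = -0.18126, g' = -0.7538 → β = 0.2596
  β = 0.2596: g = 0.00181, g' = -0.8050 → β = 0.2618
Converged at β = 0.2618.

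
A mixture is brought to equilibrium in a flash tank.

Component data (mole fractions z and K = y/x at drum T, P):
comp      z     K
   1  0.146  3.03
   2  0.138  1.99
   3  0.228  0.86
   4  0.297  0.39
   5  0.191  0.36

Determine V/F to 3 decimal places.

Rachford–Rice: g(V/F) = Σ zᵢ(Kᵢ−1)/(1+V/F(Kᵢ−1)) = 0.
g(0) = ΣzᵢKᵢ − 1 = 0.098 and g(1) = 1 − Σzᵢ/Kᵢ = -0.675, so a root lies in (0, 1).
Newton–Raphson from V/F = 0.5:
  V/F = 0.500: g = -0.2363, g' = -0.612 → V/F = 0.114
  V/F = 0.114: g = 0.0046, g' = -0.730 → V/F = 0.120
Converged at V/F = 0.120.

V/F = 0.120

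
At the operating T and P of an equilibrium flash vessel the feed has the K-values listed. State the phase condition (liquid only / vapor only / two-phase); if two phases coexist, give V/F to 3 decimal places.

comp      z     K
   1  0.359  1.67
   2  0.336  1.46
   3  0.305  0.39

ΣzᵢKᵢ = 1.209; Σzᵢ/Kᵢ = 1.227.
Both exceed 1, so a two-phase solution exists.
Let ψ = V/F and solve Σ zᵢ(Kᵢ−1)/(1+ψ(Kᵢ−1)) = 0.
Newton iteration, ψ⁰ = 0.5:
  ψ = 0.500: g = 0.0381, g' = -0.372 → ψ = 0.602
  ψ = 0.602: g = -0.0017, g' = -0.409 → ψ = 0.598
Converged at ψ = 0.598.

two-phase, V/F = 0.598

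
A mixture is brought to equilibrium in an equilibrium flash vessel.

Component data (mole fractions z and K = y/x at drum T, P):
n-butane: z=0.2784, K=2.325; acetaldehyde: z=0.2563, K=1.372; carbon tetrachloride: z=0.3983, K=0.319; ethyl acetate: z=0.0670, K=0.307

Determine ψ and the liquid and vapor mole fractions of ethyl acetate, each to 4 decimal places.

Rachford–Rice: g(ψ) = Σ zᵢ(Kᵢ−1)/(1+ψ(Kᵢ−1)) = 0.
g(0) = ΣzᵢKᵢ − 1 = 0.1466 and g(1) = 1 − Σzᵢ/Kᵢ = -0.7734, so a root lies in (0, 1).
Newton–Raphson from ψ = 0.5:
  ψ = 0.5000: g = -0.18006, g' = -0.7021 → ψ = 0.2435
  ψ = 0.2435: g = -0.01472, g' = -0.6212 → ψ = 0.2198
  ψ = 0.2198: g = 0.00003, g' = -0.6237 → ψ = 0.2199
Converged at ψ = 0.2199.
Compositions from xᵢ = zᵢ/(1+ψ(Kᵢ−1)), yᵢ = Kᵢxᵢ:
  n-butane: x = 0.2156, y = 0.5012
  acetaldehyde: x = 0.2369, y = 0.3251
  carbon tetrachloride: x = 0.4684, y = 0.1494
  ethyl acetate: x = 0.0790, y = 0.0243

ψ = 0.2199, x_ethyl acetate = 0.0790, y_ethyl acetate = 0.0243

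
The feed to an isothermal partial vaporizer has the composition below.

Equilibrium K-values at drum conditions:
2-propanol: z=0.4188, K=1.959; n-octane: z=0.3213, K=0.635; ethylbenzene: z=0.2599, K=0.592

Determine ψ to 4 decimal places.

Rachford–Rice: g(ψ) = Σ zᵢ(Kᵢ−1)/(1+ψ(Kᵢ−1)) = 0.
Check two-phase: ΣzᵢKᵢ = 1.1783 > 1 and Σzᵢ/Kᵢ = 1.1588 > 1, so g(0) = 0.1783 > 0 and g(1) = -0.1588 < 0.
Iterate (Newton) starting at ψ = 0.54:
  ψ = 0.5400: g = -0.01746, g' = -0.3047 → ψ = 0.4827
  ψ = 0.4827: g = 0.00014, g' = -0.3101 → ψ = 0.4832
Converged at ψ = 0.4832.

ψ = 0.4832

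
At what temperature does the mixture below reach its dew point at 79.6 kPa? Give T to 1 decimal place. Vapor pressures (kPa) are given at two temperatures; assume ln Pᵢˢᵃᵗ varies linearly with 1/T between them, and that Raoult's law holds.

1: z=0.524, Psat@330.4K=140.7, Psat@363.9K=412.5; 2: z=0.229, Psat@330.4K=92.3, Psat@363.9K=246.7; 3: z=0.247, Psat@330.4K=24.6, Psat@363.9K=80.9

T = 337.5 K

Dew-point temperature: Σzᵢ·P/Pᵢˢᵃᵗ(T) = 1. Interpolate ln Pᵢˢᵃᵗ = aᵢ + bᵢ/T.
  T = 330.4 K: ΣzᵢP/Pᵢˢᵃᵗ = 1.2932
  T = 363.9 K: ΣzᵢP/Pᵢˢᵃᵗ = 0.4180
  T = 347.1 K: ΣzᵢP/Pᵢˢᵃᵗ = 0.7161
  T = 338.8 K: ΣzᵢP/Pᵢˢᵃᵗ = 0.9534
  T = 334.6 K: ΣzᵢP/Pᵢˢᵃᵗ = 1.1082
  T = 336.7 K: ΣzᵢP/Pᵢˢᵃᵗ = 1.0274
Interpolating between 336.7 K and 338.8 K gives T ≈ 337.5 K.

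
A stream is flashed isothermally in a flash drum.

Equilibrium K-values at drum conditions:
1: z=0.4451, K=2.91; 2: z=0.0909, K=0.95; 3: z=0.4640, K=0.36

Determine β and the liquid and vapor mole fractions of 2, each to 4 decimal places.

β = 0.4922, x_2 = 0.0932, y_2 = 0.0885

Material balance + equilibrium reduce to Σ zᵢ(Kᵢ−1)/(1+β(Kᵢ−1)) = 0.
Feasibility: ΣzᵢKᵢ = 1.5486, Σzᵢ/Kᵢ = 1.5375 — both > 1, two phases present.
Newton–Raphson from β = 0.56:
  β = 0.5600: g = -0.05674, g' = -0.8410 → β = 0.4925
  β = 0.4925: g = -0.00027, g' = -0.8367 → β = 0.4922
Converged at β = 0.4922.
Compositions from xᵢ = zᵢ/(1+β(Kᵢ−1)), yᵢ = Kᵢxᵢ:
  1: x = 0.2294, y = 0.6676
  2: x = 0.0932, y = 0.0885
  3: x = 0.6774, y = 0.2439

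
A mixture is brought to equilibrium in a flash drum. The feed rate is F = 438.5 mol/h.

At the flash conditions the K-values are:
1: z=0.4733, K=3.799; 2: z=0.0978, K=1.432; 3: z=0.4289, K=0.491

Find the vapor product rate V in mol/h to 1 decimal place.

V = 397.2 mol/h

Iterate (Newton) starting at ψ = 0.5:
  ψ = 0.5000: g = 0.29401, g' = -0.8563 → ψ = 0.8433
  ψ = 0.8433: g = 0.04268, g' = -0.6793 → ψ = 0.9062
  ψ = 0.9062: g = -0.00023, g' = -0.6888 → ψ = 0.9058
Converged at ψ = 0.9058.
Then V = ψ·F = 0.9058·438.5 = 397.2 mol/h and L = F − V = 41.3 mol/h.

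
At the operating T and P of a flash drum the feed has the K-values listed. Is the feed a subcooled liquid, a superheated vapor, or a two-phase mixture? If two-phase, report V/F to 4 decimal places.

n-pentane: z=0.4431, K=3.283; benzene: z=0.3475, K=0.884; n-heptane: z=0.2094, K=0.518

ΣzᵢKᵢ = 1.8704; Σzᵢ/Kᵢ = 0.9323.
Since Σzᵢ/Kᵢ < 1 the mixture is above its dew point — single vapor phase.

superheated vapor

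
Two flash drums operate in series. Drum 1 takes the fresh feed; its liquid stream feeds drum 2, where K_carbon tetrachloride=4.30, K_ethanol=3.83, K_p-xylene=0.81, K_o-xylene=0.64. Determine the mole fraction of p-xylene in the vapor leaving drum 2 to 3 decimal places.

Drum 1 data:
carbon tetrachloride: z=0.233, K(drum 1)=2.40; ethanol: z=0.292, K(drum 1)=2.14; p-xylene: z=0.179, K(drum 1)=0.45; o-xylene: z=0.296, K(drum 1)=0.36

y_p-xylene (drum 2) = 0.236

Drum 1:
Let ψ₁ = V/F and solve Σ zᵢ(Kᵢ−1)/(1+ψ₁(Kᵢ−1)) = 0.
Feasibility: ΣzᵢKᵢ = 1.371, Σzᵢ/Kᵢ = 1.454 — both > 1, two phases present.
Newton–Raphson from ψ₁ = 0.5:
  ψ₁ = 0.500: g = -0.0105, g' = -0.677 → ψ₁ = 0.485
Converged at ψ₁ = 0.485.
Drum-1 compositions:
  carbon tetrachloride: x = 0.139, y = 0.333
  ethanol: x = 0.188, y = 0.403
  p-xylene: x = 0.244, y = 0.110
  o-xylene: x = 0.429, y = 0.154
Drum-2 feed = drum-1 liquid: z₂ = (0.1388, 0.1881, 0.2440, 0.4290).
Drum 2:
Rachford–Rice: g(ψ₂) = Σ zᵢ(Kᵢ−1)/(1+ψ₂(Kᵢ−1)) = 0.
Feasibility: ΣzᵢKᵢ = 1.790, Σzᵢ/Kᵢ = 1.053 — both > 1, two phases present.
Newton iteration, ψ₂⁰ = 0.5:
  ψ₂ = 0.500: g = 0.1537, g' = -0.567 → ψ₂ = 0.771
  ψ₂ = 0.771: g = 0.0284, g' = -0.388 → ψ₂ = 0.844
  ψ₂ = 0.844: g = 0.0009, g' = -0.364 → ψ₂ = 0.847
Converged at ψ₂ = 0.847.
  carbon tetrachloride: x = 0.037, y = 0.157
  ethanol: x = 0.055, y = 0.212
  p-xylene: x = 0.291, y = 0.236
  o-xylene: x = 0.617, y = 0.395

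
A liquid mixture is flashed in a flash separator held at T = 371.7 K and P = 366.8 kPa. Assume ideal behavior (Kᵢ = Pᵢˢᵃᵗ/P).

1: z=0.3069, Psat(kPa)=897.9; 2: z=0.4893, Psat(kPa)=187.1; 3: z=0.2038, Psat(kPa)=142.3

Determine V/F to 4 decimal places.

V/F = 0.1046

Raoult's law: Kᵢ = Pᵢˢᵃᵗ/P = Pᵢˢᵃᵗ/366.8.
  K_1 = 897.9/366.8 = 2.447928, K_2 = 187.1/366.8 = 0.510087, K_3 = 142.3/366.8 = 0.387950
Rachford–Rice: g(V/F) = Σ zᵢ(Kᵢ−1)/(1+V/F(Kᵢ−1)) = 0.
g(0) = ΣzᵢKᵢ − 1 = 0.0799 and g(1) = 1 − Σzᵢ/Kᵢ = -0.6099, so a root lies in (0, 1).
Iterate (Newton) starting at V/F = 0.69:
  V/F = 0.6900: g = -0.35576, g' = -0.6578 → V/F = 0.1491
  V/F = 0.1491: g = -0.03043, g' = -0.6643 → V/F = 0.1033
  V/F = 0.1033: g = 0.00088, g' = -0.7041 → V/F = 0.1046
Converged at V/F = 0.1046.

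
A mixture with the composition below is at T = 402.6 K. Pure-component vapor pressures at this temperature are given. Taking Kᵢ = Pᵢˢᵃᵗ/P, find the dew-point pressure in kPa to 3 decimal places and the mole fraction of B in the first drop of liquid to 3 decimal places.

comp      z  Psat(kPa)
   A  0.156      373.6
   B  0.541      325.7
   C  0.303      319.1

At the dew point ψ → 1, so Σzᵢ/Kᵢ = 1 with Kᵢ = Pᵢˢᵃᵗ/P ⇒ 1/P = Σzᵢ/Pᵢˢᵃᵗ.
1/P = 0.156/373.6 + 0.541/325.7 + 0.303/319.1 = 0.003028 ⇒ P = 330.235 kPa
xᵢ = zᵢP/Pᵢˢᵃᵗ ⇒ x_B = 0.541·330.235/325.7 = 0.549

Pdew = 330.235 kPa, x_B = 0.549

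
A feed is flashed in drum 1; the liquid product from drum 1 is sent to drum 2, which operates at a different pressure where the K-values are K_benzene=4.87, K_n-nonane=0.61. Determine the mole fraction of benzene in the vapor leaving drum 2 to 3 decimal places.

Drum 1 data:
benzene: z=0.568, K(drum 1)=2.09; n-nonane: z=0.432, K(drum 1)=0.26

y_benzene (drum 2) = 0.446

Drum 1:
Material balance + equilibrium reduce to Σ zᵢ(Kᵢ−1)/(1+ψ₁(Kᵢ−1)) = 0.
Feasibility: ΣzᵢKᵢ = 1.299, Σzᵢ/Kᵢ = 1.933 — both > 1, two phases present.
Binary case is linear: z₁(K₁−1)(1+ψ₁(K₂−1)) + z₂(K₂−1)(1+ψ₁(K₁−1)) = 0
⇒ ψ₁ = [z₁(K₁−1)+z₂(K₂−1)] / [−(K₁−1)(K₂−1)] = 0.2994/0.8066 = 0.371
Drum-1 compositions:
  benzene: x = 0.404, y = 0.845
  n-nonane: x = 0.596, y = 0.155
Drum-2 feed = drum-1 liquid: z₂ = (0.4044, 0.5956).
Drum 2:
Material balance + equilibrium reduce to Σ zᵢ(Kᵢ−1)/(1+ψ₂(Kᵢ−1)) = 0.
Feasibility: ΣzᵢKᵢ = 2.333, Σzᵢ/Kᵢ = 1.059 — both > 1, two phases present.
Newton iteration, ψ₂⁰ = 0.37:
  ψ₂ = 0.370: g = 0.3720, g' = -1.148 → ψ₂ = 0.694
  ψ₂ = 0.694: g = 0.1060, g' = -0.616 → ψ₂ = 0.866
  ψ₂ = 0.866: g = 0.0088, g' = -0.526 → ψ₂ = 0.883
Converged at ψ₂ = 0.883.
  benzene: x = 0.092, y = 0.446
  n-nonane: x = 0.908, y = 0.554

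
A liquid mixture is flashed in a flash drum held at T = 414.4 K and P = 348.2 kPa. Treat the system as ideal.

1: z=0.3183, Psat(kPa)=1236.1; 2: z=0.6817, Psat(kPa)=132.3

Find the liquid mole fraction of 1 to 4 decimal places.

x_1 = 0.1956

Raoult's law: Kᵢ = Pᵢˢᵃᵗ/P = Pᵢˢᵃᵗ/348.2.
  K_1 = 1236.1/348.2 = 3.549971, K_2 = 132.3/348.2 = 0.379954
Let β = V/F and solve Σ zᵢ(Kᵢ−1)/(1+β(Kᵢ−1)) = 0.
Feasibility: ΣzᵢKᵢ = 1.3890, Σzᵢ/Kᵢ = 1.8838 — both > 1, two phases present.
Binary case is linear: z₁(K₁−1)(1+β(K₂−1)) + z₂(K₂−1)(1+β(K₁−1)) = 0
⇒ β = [z₁(K₁−1)+z₂(K₂−1)] / [−(K₁−1)(K₂−1)] = 0.38897/1.58110 = 0.2460
Compositions from xᵢ = zᵢ/(1+β(Kᵢ−1)), yᵢ = Kᵢxᵢ:
  1: x = 0.1956, y = 0.6944
  2: x = 0.8044, y = 0.3056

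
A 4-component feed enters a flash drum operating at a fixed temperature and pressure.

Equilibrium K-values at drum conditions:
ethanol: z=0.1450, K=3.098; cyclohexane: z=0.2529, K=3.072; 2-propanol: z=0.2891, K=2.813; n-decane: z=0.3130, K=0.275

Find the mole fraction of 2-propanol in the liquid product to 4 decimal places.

x_2-propanol = 0.1190

Material balance + equilibrium reduce to Σ zᵢ(Kᵢ−1)/(1+V/F(Kᵢ−1)) = 0.
Check two-phase: ΣzᵢKᵢ = 2.1254 > 1 and Σzᵢ/Kᵢ = 1.3701 > 1, so g(0) = 1.1254 > 0 and g(1) = -0.3701 < 0.
Newton–Raphson from V/F = 0.5:
  V/F = 0.5000: g = 0.32480, g' = -1.0802 → V/F = 0.8007
  V/F = 0.8007: g = -0.01656, g' = -1.3354 → V/F = 0.7883
  V/F = 0.7883: g = -0.00020, g' = -1.3043 → V/F = 0.7881
Converged at V/F = 0.7881.
Compositions from xᵢ = zᵢ/(1+V/F(Kᵢ−1)), yᵢ = Kᵢxᵢ:
  ethanol: x = 0.0546, y = 0.1693
  cyclohexane: x = 0.0960, y = 0.2951
  2-propanol: x = 0.1190, y = 0.3348
  n-decane: x = 0.7303, y = 0.2008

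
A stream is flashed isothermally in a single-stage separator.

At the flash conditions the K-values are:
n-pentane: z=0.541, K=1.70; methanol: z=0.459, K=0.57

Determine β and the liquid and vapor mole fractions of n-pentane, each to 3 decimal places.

β = 0.602, x_n-pentane = 0.381, y_n-pentane = 0.647

Let β = V/F and solve Σ zᵢ(Kᵢ−1)/(1+β(Kᵢ−1)) = 0.
Feasibility: ΣzᵢKᵢ = 1.181, Σzᵢ/Kᵢ = 1.123 — both > 1, two phases present.
Newton–Raphson from β = 0.5:
  β = 0.500: g = 0.0291, g' = -0.283 → β = 0.603
  β = 0.603: g = -0.0001, g' = -0.286 → β = 0.602
Converged at β = 0.602.
Compositions from xᵢ = zᵢ/(1+β(Kᵢ−1)), yᵢ = Kᵢxᵢ:
  n-pentane: x = 0.381, y = 0.647
  methanol: x = 0.619, y = 0.353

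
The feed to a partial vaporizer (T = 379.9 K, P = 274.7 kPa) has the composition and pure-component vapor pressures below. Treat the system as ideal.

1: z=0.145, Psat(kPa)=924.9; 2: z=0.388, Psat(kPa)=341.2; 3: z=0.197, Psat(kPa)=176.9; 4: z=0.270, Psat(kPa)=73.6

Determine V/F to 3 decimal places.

Raoult's law: Kᵢ = Pᵢˢᵃᵗ/P = Pᵢˢᵃᵗ/274.7.
  K_1 = 924.9/274.7 = 3.36695, K_2 = 341.2/274.7 = 1.24208, K_3 = 176.9/274.7 = 0.64398, K_4 = 73.6/274.7 = 0.26793
Rachford–Rice: g(V/F) = Σ zᵢ(Kᵢ−1)/(1+V/F(Kᵢ−1)) = 0.
Feasibility: ΣzᵢKᵢ = 1.169, Σzᵢ/Kᵢ = 1.669 — both > 1, two phases present.
Newton–Raphson from V/F = 0.5:
  V/F = 0.500: g = -0.1561, g' = -0.585 → V/F = 0.233
  V/F = 0.233: g = -0.0049, g' = -0.598 → V/F = 0.225
Converged at V/F = 0.225.

V/F = 0.225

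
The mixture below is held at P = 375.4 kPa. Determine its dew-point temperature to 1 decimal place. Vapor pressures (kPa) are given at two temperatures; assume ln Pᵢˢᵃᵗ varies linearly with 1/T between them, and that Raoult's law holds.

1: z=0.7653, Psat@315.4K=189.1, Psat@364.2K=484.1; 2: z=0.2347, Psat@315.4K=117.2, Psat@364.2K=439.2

Dew-point temperature: Σzᵢ·P/Pᵢˢᵃᵗ(T) = 1. Interpolate ln Pᵢˢᵃᵗ = aᵢ + bᵢ/T.
  T = 315.4 K: ΣzᵢP/Pᵢˢᵃᵗ = 2.2710
  T = 364.2 K: ΣzᵢP/Pᵢˢᵃᵗ = 0.7941
  T = 339.8 K: ΣzᵢP/Pᵢˢᵃᵗ = 1.2884
  T = 352.0 K: ΣzᵢP/Pᵢˢᵃᵗ = 1.0022
  T = 358.1 K: ΣzᵢP/Pᵢˢᵃᵗ = 0.8902
  T = 355.1 K: ΣzᵢP/Pᵢˢᵃᵗ = 0.9431
  T = 353.6 K: ΣzᵢP/Pᵢˢᵃᵗ = 0.9711
Interpolating between 352.0 K and 353.6 K gives T ≈ 352.1 K.

T = 352.1 K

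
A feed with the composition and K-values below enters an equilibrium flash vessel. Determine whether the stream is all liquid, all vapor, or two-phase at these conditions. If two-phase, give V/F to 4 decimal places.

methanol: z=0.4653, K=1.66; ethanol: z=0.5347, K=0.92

ΣzᵢKᵢ = 1.2643; Σzᵢ/Kᵢ = 0.8615.
Since Σzᵢ/Kᵢ < 1 the mixture is above its dew point — single vapor phase.

all vapor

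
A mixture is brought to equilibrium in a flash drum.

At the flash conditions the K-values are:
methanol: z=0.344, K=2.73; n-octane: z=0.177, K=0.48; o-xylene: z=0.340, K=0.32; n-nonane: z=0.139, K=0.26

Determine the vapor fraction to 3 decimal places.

ψ = 0.150

Let ψ = V/F and solve Σ zᵢ(Kᵢ−1)/(1+ψ(Kᵢ−1)) = 0.
Feasibility: ΣzᵢKᵢ = 1.169, Σzᵢ/Kᵢ = 2.092 — both > 1, two phases present.
Newton iteration, ψ⁰ = 0.5:
  ψ = 0.500: g = -0.3189, g' = -0.936 → ψ = 0.159
  ψ = 0.159: g = -0.0098, g' = -0.985 → ψ = 0.149
  ψ = 0.149: g = 0.0001, g' = -0.997 → ψ = 0.150
Converged at ψ = 0.150.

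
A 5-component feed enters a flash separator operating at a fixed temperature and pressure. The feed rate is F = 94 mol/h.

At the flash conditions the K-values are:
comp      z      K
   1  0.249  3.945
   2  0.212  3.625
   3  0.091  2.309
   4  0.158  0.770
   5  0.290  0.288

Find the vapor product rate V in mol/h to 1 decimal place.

Let β = V/F and solve Σ zᵢ(Kᵢ−1)/(1+β(Kᵢ−1)) = 0.
Check two-phase: ΣzᵢKᵢ = 2.166 > 1 and Σzᵢ/Kᵢ = 1.373 > 1, so g(0) = 1.166 > 0 and g(1) = -0.373 < 0.
Newton iteration, β⁰ = 0.6:
  β = 0.600: g = 0.1452, g' = -1.011 → β = 0.744
  β = 0.744: g = -0.0040, g' = -1.096 → β = 0.740
Converged at β = 0.740.
Then V = β·F = 0.7401·94 = 69.6 mol/h and L = F − V = 24.4 mol/h.

V = 69.6 mol/h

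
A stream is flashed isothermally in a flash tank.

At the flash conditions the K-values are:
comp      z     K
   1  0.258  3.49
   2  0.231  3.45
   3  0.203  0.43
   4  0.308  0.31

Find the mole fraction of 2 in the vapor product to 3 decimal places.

Let β = V/F and solve Σ zᵢ(Kᵢ−1)/(1+β(Kᵢ−1)) = 0.
g(0) = ΣzᵢKᵢ − 1 = 0.880 and g(1) = 1 − Σzᵢ/Kᵢ = -0.607, so a root lies in (0, 1).
Newton iteration, β⁰ = 0.47:
  β = 0.470: g = 0.0865, g' = -1.083 → β = 0.550
  β = 0.550: g = 0.0013, g' = -1.057 → β = 0.551
Converged at β = 0.551.
Compositions from xᵢ = zᵢ/(1+β(Kᵢ−1)), yᵢ = Kᵢxᵢ:
  1: x = 0.109, y = 0.380
  2: x = 0.098, y = 0.339
  3: x = 0.296, y = 0.127
  4: x = 0.497, y = 0.154

y_2 = 0.339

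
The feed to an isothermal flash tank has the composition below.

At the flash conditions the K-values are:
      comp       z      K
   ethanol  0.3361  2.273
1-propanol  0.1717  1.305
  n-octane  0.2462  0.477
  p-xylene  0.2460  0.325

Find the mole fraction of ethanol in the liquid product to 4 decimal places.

x_ethanol = 0.2445

Rachford–Rice: g(ψ) = Σ zᵢ(Kᵢ−1)/(1+ψ(Kᵢ−1)) = 0.
g(0) = ΣzᵢKᵢ − 1 = 0.1854 and g(1) = 1 − Σzᵢ/Kᵢ = -0.5525, so a root lies in (0, 1).
Newton–Raphson from ψ = 0.47:
  ψ = 0.4700: g = -0.10044, g' = -0.5843 → ψ = 0.2981
  ψ = 0.2981: g = -0.00226, g' = -0.5698 → ψ = 0.2941
Converged at ψ = 0.2941.
Compositions from xᵢ = zᵢ/(1+ψ(Kᵢ−1)), yᵢ = Kᵢxᵢ:
  ethanol: x = 0.2445, y = 0.5558
  1-propanol: x = 0.1576, y = 0.2056
  n-octane: x = 0.2910, y = 0.1388
  p-xylene: x = 0.3069, y = 0.0998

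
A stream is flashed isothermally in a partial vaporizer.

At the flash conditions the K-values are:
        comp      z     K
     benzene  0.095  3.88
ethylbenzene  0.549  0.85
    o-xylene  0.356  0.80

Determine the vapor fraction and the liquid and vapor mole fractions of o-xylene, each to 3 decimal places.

Rachford–Rice: g(ψ) = Σ zᵢ(Kᵢ−1)/(1+ψ(Kᵢ−1)) = 0.
Check two-phase: ΣzᵢKᵢ = 1.120 > 1 and Σzᵢ/Kᵢ = 1.115 > 1, so g(0) = 0.120 > 0 and g(1) = -0.115 < 0.
Newton–Raphson from ψ = 0.5:
  ψ = 0.500: g = -0.0560, g' = -0.164 → ψ = 0.159
  ψ = 0.159: g = 0.0297, g' = -0.398 → ψ = 0.234
  ψ = 0.234: g = 0.0035, g' = -0.310 → ψ = 0.245
Converged at ψ = 0.245.
Compositions from xᵢ = zᵢ/(1+ψ(Kᵢ−1)), yᵢ = Kᵢxᵢ:
  benzene: x = 0.056, y = 0.216
  ethylbenzene: x = 0.570, y = 0.484
  o-xylene: x = 0.374, y = 0.299

ψ = 0.245, x_o-xylene = 0.374, y_o-xylene = 0.299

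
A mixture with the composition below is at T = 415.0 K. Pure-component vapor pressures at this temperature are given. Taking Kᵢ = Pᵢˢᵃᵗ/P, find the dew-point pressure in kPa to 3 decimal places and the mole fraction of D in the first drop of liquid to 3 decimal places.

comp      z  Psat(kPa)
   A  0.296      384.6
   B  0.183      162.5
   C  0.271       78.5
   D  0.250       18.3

At the dew point ψ → 1, so Σzᵢ/Kᵢ = 1 with Kᵢ = Pᵢˢᵃᵗ/P ⇒ 1/P = Σzᵢ/Pᵢˢᵃᵗ.
1/P = 0.296/384.6 + 0.183/162.5 + 0.271/78.5 + 0.250/18.3 = 0.019009 ⇒ P = 52.606 kPa
xᵢ = zᵢP/Pᵢˢᵃᵗ ⇒ x_D = 0.250·52.606/18.3 = 0.719

Pdew = 52.606 kPa, x_D = 0.719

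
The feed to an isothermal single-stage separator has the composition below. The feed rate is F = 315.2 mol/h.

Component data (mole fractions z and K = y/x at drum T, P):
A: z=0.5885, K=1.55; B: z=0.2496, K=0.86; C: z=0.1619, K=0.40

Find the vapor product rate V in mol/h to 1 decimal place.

Rachford–Rice: g(V/F) = Σ zᵢ(Kᵢ−1)/(1+V/F(Kᵢ−1)) = 0.
Feasibility: ΣzᵢKᵢ = 1.1916, Σzᵢ/Kᵢ = 1.0747 — both > 1, two phases present.
Newton iteration, V/F⁰ = 0.35:
  V/F = 0.3500: g = 0.11172, g' = -0.2240 → V/F = 0.8488
  V/F = 0.8488: g = -0.01694, g' = -0.3311 → V/F = 0.7976
  V/F = 0.7976: g = -0.00065, g' = -0.3066 → V/F = 0.7955
Converged at V/F = 0.7955.
Then V = V/F·F = 0.7955·315.2 = 250.7 mol/h and L = F − V = 64.5 mol/h.

V = 250.7 mol/h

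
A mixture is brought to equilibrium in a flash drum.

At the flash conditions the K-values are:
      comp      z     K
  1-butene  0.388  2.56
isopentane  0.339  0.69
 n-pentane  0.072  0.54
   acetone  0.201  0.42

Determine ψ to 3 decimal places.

Newton–Raphson from ψ = 0.5:
  ψ = 0.500: g = 0.0085, g' = -0.503 → ψ = 0.517
Converged at ψ = 0.517.

ψ = 0.517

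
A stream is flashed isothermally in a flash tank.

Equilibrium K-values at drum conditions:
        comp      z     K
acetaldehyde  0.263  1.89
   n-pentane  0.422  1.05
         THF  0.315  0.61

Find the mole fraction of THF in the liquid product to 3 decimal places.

x_THF = 0.427

Newton–Raphson from ψ = 0.69:
  ψ = 0.690: g = -0.0027, g' = -0.171 → ψ = 0.674
Converged at ψ = 0.674.
Compositions from xᵢ = zᵢ/(1+ψ(Kᵢ−1)), yᵢ = Kᵢxᵢ:
  acetaldehyde: x = 0.164, y = 0.311
  n-pentane: x = 0.408, y = 0.429
  THF: x = 0.427, y = 0.261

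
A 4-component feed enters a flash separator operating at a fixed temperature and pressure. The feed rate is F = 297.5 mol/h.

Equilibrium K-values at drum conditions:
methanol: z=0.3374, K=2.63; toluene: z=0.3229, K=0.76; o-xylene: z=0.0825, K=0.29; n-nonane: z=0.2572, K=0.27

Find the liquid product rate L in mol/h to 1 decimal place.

Newton iteration, V/F⁰ = 0.5:
  V/F = 0.5000: g = -0.17155, g' = -0.7360 → V/F = 0.2669
  V/F = 0.2669: g = -0.00504, g' = -0.7312 → V/F = 0.2600
Converged at V/F = 0.2600.
Then V = V/F·F = 0.2600·297.5 = 77.4 mol/h and L = F − V = 220.1 mol/h.

L = 220.1 mol/h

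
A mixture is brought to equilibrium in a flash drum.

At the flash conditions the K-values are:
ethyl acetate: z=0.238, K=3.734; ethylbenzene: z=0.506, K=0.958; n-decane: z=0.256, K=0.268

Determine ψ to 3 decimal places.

Material balance + equilibrium reduce to Σ zᵢ(Kᵢ−1)/(1+ψ(Kᵢ−1)) = 0.
g(0) = ΣzᵢKᵢ − 1 = 0.442 and g(1) = 1 − Σzᵢ/Kᵢ = -0.547, so a root lies in (0, 1).
Newton iteration, ψ⁰ = 0.5:
  ψ = 0.500: g = -0.0424, g' = -0.660 → ψ = 0.436
Converged at ψ = 0.436.

ψ = 0.436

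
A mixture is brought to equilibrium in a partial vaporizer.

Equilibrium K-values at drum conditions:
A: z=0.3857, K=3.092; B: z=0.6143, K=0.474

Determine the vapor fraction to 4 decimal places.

ψ = 0.4396

Let ψ = V/F and solve Σ zᵢ(Kᵢ−1)/(1+ψ(Kᵢ−1)) = 0.
Feasibility: ΣzᵢKᵢ = 1.4838, Σzᵢ/Kᵢ = 1.4207 — both > 1, two phases present.
Newton–Raphson from ψ = 0.41:
  ψ = 0.4100: g = 0.02237, g' = -0.7654 → ψ = 0.4392
  ψ = 0.4392: g = 0.00029, g' = -0.7459 → ψ = 0.4396
Converged at ψ = 0.4396.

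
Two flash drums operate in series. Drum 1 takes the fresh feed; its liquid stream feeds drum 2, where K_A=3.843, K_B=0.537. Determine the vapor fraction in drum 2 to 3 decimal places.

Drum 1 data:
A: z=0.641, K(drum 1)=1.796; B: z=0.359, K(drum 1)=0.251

Drum 1:
Rachford–Rice: g(ψ₁) = Σ zᵢ(Kᵢ−1)/(1+ψ₁(Kᵢ−1)) = 0.
Feasibility: ΣzᵢKᵢ = 1.241, Σzᵢ/Kᵢ = 1.787 — both > 1, two phases present.
Newton iteration, ψ₁⁰ = 0.51:
  ψ₁ = 0.510: g = -0.0722, g' = -0.733 → ψ₁ = 0.411
  ψ₁ = 0.411: g = -0.0043, g' = -0.651 → ψ₁ = 0.405
Converged at ψ₁ = 0.405.
Drum-1 compositions:
  A: x = 0.485, y = 0.871
  B: x = 0.515, y = 0.129
Drum-2 feed = drum-1 liquid: z₂ = (0.4848, 0.5152).
Drum 2:
Let ψ₂ = V/F and solve Σ zᵢ(Kᵢ−1)/(1+ψ₂(Kᵢ−1)) = 0.
g(0) = ΣzᵢKᵢ − 1 = 1.140 and g(1) = 1 − Σzᵢ/Kᵢ = -0.086, so a root lies in (0, 1).
Binary case is linear: z₁(K₁−1)(1+ψ₂(K₂−1)) + z₂(K₂−1)(1+ψ₂(K₁−1)) = 0
⇒ ψ₂ = [z₁(K₁−1)+z₂(K₂−1)] / [−(K₁−1)(K₂−1)] = 1.1397/1.3163 = 0.866
  A: x = 0.140, y = 0.538
  B: x = 0.860, y = 0.462

V/F (drum 2) = 0.866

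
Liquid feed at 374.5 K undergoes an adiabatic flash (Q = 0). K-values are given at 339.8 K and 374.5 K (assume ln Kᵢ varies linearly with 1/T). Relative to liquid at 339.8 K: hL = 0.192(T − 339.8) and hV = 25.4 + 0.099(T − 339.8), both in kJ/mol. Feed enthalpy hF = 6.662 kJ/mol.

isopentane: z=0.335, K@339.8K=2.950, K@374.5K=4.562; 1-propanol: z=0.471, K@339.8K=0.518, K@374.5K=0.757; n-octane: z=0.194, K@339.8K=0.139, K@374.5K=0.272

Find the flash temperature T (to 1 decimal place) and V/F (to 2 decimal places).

T = 342.3 K, V/F = 0.25

Adiabatic flash: solve Rachford–Rice at each trial T, then check hF = ψ·hV(T) + (1−ψ)·hL(T).
  T = 339.8 K: K = (2.950, 0.518, 0.139), RR gives ψ = 0.217, H_out = 5.513 kJ/mol
  T = 374.5 K: K = (4.562, 0.757, 0.272), RR gives ψ = 0.594, H_out = 19.844 kJ/mol
  T = 357.1 K: K = (3.705, 0.632, 0.197), RR gives ψ = 0.403, H_out = 12.902 kJ/mol
  T = 348.5 K: K = (3.318, 0.574, 0.167), RR gives ψ = 0.313, H_out = 9.356 kJ/mol
  T = 344.1 K: K = (3.129, 0.545, 0.152), RR gives ψ = 0.265, H_out = 7.456 kJ/mol
  T = 342.0 K: K = (3.041, 0.532, 0.146), RR gives ψ = 0.242, H_out = 6.519 kJ/mol
Linear interpolation between T = 342.0 (H_out = 6.519) and T = 344.1 (H_out = 7.456) on hF = 6.662 gives T ≈ 342.3 K, at which ψ = 0.25.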